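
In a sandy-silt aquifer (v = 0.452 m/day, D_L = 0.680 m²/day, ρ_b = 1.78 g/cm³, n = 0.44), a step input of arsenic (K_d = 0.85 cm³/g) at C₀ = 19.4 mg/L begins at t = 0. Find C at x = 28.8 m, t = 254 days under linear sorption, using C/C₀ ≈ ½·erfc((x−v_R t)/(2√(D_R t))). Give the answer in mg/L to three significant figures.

Retardation factor R = 1 + ρ_b·K_d/n = 1 + 1.78 × 0.85/0.44 = 4.439.
Sorption retards both mechanisms: v_R = v/R = 0.1018 m/day, D_R = D/R = 0.1532 m²/day.
v_R·t = 0.1018 × 254 = 25.8572 m; 2√(D_R t) = 12.48 m; argument = (28.8 − 25.8572)/12.48 = 0.2358.
C = C₀ × ½·erfc(0.2358) = 19.4 × 0.3694 = 7.17 mg/L.

7.17 mg/L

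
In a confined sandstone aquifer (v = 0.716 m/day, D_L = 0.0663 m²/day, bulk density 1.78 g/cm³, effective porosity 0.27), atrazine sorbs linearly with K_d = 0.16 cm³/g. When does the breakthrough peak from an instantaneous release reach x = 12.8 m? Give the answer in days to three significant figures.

36.5 days

Retardation factor R = 1 + ρ_b·K_d/n = 1 + 1.78 × 0.16/0.27 = 2.055.
Sorption retards both mechanisms: v_R = v/R = 0.3484 m/day, D_R = D/R = 0.03226 m²/day.
Peak time from v_R²t² + 2D_R t − x² = 0: t = (√(D_R² + v_R²x²) − D_R)/v_R².
√(D_R² + v_R²x²) = √(0.03226² + 0.3484² × 12.8²) = 4.460; v_R² = 0.1214.
t = (4.460 − 0.03226)/0.1214 = 36.5 days.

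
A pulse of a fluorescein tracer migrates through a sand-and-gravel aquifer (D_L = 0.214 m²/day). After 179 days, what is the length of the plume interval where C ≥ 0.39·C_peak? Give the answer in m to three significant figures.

24.0 m

The plume is Gaussian with σ = √(2Dt) = √(2 × 0.214 × 179) = 8.753 m.
C/C_peak = exp(−Δx²/(2σ²)) = 0.39 ⇒ Δx = σ·√(−2 ln 0.39) = 8.753 × 1.372 = 12.01 m.
Width = 2Δx = 24.0 m.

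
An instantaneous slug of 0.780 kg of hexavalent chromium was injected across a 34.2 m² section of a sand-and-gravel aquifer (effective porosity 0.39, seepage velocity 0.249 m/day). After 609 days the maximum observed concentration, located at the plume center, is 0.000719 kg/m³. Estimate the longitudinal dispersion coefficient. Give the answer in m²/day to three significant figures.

At the plume center C_max = M/(n_e·A·√(4πDt)), so D = M²/(4πt·(n_e·A·C_max)²).
n_e·A·C_max = 0.39 × 34.2 × 0.000719 = 0.009590 kg/m.
D = 0.780²/(4π × 609 × 0.009590²) = 0.864 m²/day.

0.864 m²/day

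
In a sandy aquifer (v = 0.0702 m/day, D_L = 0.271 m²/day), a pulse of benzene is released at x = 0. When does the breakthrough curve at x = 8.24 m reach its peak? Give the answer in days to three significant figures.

74.6 days

For the 1D instantaneous-source solution, setting ∂C/∂t = 0 at fixed x gives v²t² + 2Dt − x² = 0, so t = (√(D² + v²x²) − D)/v².
√(D² + v²x²) = √(0.271² + 0.0702² × 8.24²) = 0.6388; v² = 0.00492804.
t = (0.6388 − 0.271)/0.00492804 = 74.6 days (vs. the pure-advection estimate x/v = 117 d).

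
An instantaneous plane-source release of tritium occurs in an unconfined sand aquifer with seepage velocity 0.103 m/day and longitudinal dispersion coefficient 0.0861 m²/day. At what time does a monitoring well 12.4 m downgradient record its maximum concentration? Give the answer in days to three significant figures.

113 days

For the 1D instantaneous-source solution, setting ∂C/∂t = 0 at fixed x gives v²t² + 2Dt − x² = 0, so t = (√(D² + v²x²) − D)/v².
√(D² + v²x²) = √(0.0861² + 0.103² × 12.4²) = 1.280; v² = 0.010609.
t = (1.280 − 0.0861)/0.010609 = 113 days (vs. the pure-advection estimate x/v = 120 d).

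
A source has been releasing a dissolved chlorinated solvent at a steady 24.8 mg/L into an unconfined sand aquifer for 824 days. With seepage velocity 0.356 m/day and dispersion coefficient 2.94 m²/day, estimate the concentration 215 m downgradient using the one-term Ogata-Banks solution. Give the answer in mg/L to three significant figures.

For a continuous step input, C/C₀ ≈ ½·erfc((x−vt)/(2√(Dt))).
vt = 0.356 × 824 = 293.344 m and 2√(Dt) = 2√(2.94 × 824) = 98.44 m.
Argument (x−vt)/(2√(Dt)) = (215 − 293.344)/98.44 = -0.7959; ½·erfc(-0.7959) = 0.8698.
C = 24.8 × 0.8698 = 21.6 mg/L.

21.6 mg/L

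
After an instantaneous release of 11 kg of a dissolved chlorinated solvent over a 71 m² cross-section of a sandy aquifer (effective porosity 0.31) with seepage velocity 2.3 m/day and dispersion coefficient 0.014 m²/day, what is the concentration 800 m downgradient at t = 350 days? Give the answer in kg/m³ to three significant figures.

For an instantaneous plane source, C(x,t) = M/(n_e·A·√(4πDt)) · exp(−(x−vt)²/(4Dt)), with n_e·A the pore (flow) area.
Plume center vt = 2.3 × 350 = 805 m, so the well at 800 m is 5 m upgradient of the peak.
√(4πDt) = 7.847 m, giving peak height M/(n_e·A·√(4πDt)) = 11/(0.31 × 71 × 7.847) = 0.06369 kg/m³.
(x−vt)²/(4Dt) = (-5)²/(4 × 0.014 × 350) = 1.276; exp(−1.276) = 0.2792.
C = 0.06369 × 0.2792 = 0.0178 kg/m³.

0.0178 kg/m³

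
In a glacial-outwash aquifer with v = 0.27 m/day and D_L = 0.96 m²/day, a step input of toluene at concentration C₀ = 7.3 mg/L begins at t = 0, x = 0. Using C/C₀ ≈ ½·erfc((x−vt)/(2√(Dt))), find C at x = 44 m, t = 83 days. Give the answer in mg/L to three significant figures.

0.318 mg/L

For a continuous step input, C/C₀ ≈ ½·erfc((x−vt)/(2√(Dt))).
vt = 0.27 × 83 = 22.41 m and 2√(Dt) = 2√(0.96 × 83) = 17.85 m.
Argument (x−vt)/(2√(Dt)) = (44 − 22.41)/17.85 = 1.210; ½·erfc(1.210) = 0.04352.
C = 7.3 × 0.04352 = 0.318 mg/L.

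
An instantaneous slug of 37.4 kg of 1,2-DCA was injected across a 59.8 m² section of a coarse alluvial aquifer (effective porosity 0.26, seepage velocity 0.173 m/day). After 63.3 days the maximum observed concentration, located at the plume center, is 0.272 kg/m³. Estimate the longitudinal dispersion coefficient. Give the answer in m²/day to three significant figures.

At the plume center C_max = M/(n_e·A·√(4πDt)), so D = M²/(4πt·(n_e·A·C_max)²).
n_e·A·C_max = 0.26 × 59.8 × 0.272 = 4.229 kg/m.
D = 37.4²/(4π × 63.3 × 4.229²) = 0.0983 m²/day.

0.0983 m²/day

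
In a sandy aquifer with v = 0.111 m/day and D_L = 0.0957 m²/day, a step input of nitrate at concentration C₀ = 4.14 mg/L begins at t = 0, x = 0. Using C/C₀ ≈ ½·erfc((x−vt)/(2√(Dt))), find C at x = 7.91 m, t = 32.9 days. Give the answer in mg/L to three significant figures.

0.186 mg/L

For a continuous step input, C/C₀ ≈ ½·erfc((x−vt)/(2√(Dt))).
vt = 0.111 × 32.9 = 3.6519 m and 2√(Dt) = 2√(0.0957 × 32.9) = 3.549 m.
Argument (x−vt)/(2√(Dt)) = (7.91 − 3.6519)/3.549 = 1.200; ½·erfc(1.200) = 0.04484.
C = 4.14 × 0.04484 = 0.186 mg/L.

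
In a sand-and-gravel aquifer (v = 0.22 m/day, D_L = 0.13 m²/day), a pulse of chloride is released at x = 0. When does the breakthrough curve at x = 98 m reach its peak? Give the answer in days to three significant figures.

443 days

For the 1D instantaneous-source solution, setting ∂C/∂t = 0 at fixed x gives v²t² + 2Dt − x² = 0, so t = (√(D² + v²x²) − D)/v².
√(D² + v²x²) = √(0.13² + 0.22² × 98²) = 21.56; v² = 0.0484.
t = (21.56 − 0.13)/0.0484 = 443 days (vs. the pure-advection estimate x/v = 445 d).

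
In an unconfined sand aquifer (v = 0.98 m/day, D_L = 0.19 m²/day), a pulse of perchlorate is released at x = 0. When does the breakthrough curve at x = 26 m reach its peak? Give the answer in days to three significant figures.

For the 1D instantaneous-source solution, setting ∂C/∂t = 0 at fixed x gives v²t² + 2Dt − x² = 0, so t = (√(D² + v²x²) − D)/v².
√(D² + v²x²) = √(0.19² + 0.98² × 26²) = 25.48; v² = 0.9604.
t = (25.48 − 0.19)/0.9604 = 26.3 days (vs. the pure-advection estimate x/v = 26.5 d).

26.3 days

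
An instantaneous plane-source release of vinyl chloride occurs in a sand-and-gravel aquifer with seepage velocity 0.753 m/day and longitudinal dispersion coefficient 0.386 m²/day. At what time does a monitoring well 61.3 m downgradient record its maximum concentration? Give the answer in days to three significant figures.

For the 1D instantaneous-source solution, setting ∂C/∂t = 0 at fixed x gives v²t² + 2Dt − x² = 0, so t = (√(D² + v²x²) − D)/v².
√(D² + v²x²) = √(0.386² + 0.753² × 61.3²) = 46.16; v² = 0.567009.
t = (46.16 − 0.386)/0.567009 = 80.7 days (vs. the pure-advection estimate x/v = 81.4 d).

80.7 days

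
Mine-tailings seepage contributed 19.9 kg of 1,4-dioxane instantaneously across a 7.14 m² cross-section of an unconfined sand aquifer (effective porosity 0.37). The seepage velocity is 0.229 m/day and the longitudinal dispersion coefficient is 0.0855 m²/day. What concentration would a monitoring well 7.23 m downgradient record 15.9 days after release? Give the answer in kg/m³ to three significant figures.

0.171 kg/m³

For an instantaneous plane source, C(x,t) = M/(n_e·A·√(4πDt)) · exp(−(x−vt)²/(4Dt)), with n_e·A the pore (flow) area.
Plume center vt = 0.229 × 15.9 = 3.6411 m, so the well at 7.23 m is 3.5889 m downgradient of the peak.
√(4πDt) = 4.133 m, giving peak height M/(n_e·A·√(4πDt)) = 19.9/(0.37 × 7.14 × 4.133) = 1.823 kg/m³.
(x−vt)²/(4Dt) = (3.5889)²/(4 × 0.0855 × 15.9) = 2.369; exp(−2.369) = 0.09357.
C = 1.823 × 0.09357 = 0.171 kg/m³.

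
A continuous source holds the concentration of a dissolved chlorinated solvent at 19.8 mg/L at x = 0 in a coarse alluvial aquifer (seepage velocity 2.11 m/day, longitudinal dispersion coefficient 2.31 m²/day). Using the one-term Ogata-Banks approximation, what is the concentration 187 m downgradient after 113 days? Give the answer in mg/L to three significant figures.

19.6 mg/L

For a continuous step input, C/C₀ ≈ ½·erfc((x−vt)/(2√(Dt))).
vt = 2.11 × 113 = 238.43 m and 2√(Dt) = 2√(2.31 × 113) = 32.31 m.
Argument (x−vt)/(2√(Dt)) = (187 − 238.43)/32.31 = -1.592; ½·erfc(-1.592) = 0.9878.
C = 19.8 × 0.9878 = 19.6 mg/L.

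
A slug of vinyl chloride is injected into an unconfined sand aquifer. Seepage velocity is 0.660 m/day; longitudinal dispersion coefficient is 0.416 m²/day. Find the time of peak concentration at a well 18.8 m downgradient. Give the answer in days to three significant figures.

For the 1D instantaneous-source solution, setting ∂C/∂t = 0 at fixed x gives v²t² + 2Dt − x² = 0, so t = (√(D² + v²x²) − D)/v².
√(D² + v²x²) = √(0.416² + 0.660² × 18.8²) = 12.41; v² = 0.4356.
t = (12.41 − 0.416)/0.4356 = 27.5 days (vs. the pure-advection estimate x/v = 28.5 d).

27.5 days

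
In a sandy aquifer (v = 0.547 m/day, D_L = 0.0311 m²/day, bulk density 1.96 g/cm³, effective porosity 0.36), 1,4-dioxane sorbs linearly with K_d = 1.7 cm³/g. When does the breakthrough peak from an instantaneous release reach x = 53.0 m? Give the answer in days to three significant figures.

Retardation factor R = 1 + ρ_b·K_d/n = 1 + 1.96 × 1.7/0.36 = 10.26.
Sorption retards both mechanisms: v_R = v/R = 0.05331 m/day, D_R = D/R = 0.003031 m²/day.
Peak time from v_R²t² + 2D_R t − x² = 0: t = (√(D_R² + v_R²x²) − D_R)/v_R².
√(D_R² + v_R²x²) = √(0.003031² + 0.05331² × 53.0²) = 2.825; v_R² = 0.002842.
t = (2.825 − 0.003031)/0.002842 = 993 days.

993 days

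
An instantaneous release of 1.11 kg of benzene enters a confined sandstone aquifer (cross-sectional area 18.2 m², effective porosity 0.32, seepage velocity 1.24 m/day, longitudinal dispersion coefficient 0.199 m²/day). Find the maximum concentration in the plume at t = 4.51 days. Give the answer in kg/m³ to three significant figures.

The peak of an instantaneous 1D plume sits at x = vt; there the Gaussian factor is 1 and C_max = M/(n_e·A·√(4πDt)), where n_e·A is the pore area the mass is dissolved in.
√(4πDt) = √(4π × 0.199 × 4.51) = 3.358 m, so C_max = 1.11/(0.32 × 18.2 × 3.358) = 0.0568 kg/m³.

0.0568 kg/m³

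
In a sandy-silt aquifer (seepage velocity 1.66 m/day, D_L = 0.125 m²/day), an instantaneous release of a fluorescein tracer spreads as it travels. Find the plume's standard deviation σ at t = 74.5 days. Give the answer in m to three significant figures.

4.32 m

Dispersive spreading gives a Gaussian with σ² = 2Dt; advection only shifts the center.
σ = √(2 × 0.125 × 74.5) = 4.32 m.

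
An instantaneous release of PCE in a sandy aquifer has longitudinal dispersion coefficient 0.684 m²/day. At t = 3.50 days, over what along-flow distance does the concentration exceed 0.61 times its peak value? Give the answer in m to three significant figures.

The plume is Gaussian with σ = √(2Dt) = √(2 × 0.684 × 3.50) = 2.188 m.
C/C_peak = exp(−Δx²/(2σ²)) = 0.61 ⇒ Δx = σ·√(−2 ln 0.61) = 2.188 × 0.9943 = 2.176 m.
Width = 2Δx = 4.35 m.

4.35 m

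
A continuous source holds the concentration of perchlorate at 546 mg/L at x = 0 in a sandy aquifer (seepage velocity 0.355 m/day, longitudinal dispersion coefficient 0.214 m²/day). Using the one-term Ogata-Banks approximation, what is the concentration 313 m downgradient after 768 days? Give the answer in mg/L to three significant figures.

7.10 mg/L

For a continuous step input, C/C₀ ≈ ½·erfc((x−vt)/(2√(Dt))).
vt = 0.355 × 768 = 272.64 m and 2√(Dt) = 2√(0.214 × 768) = 25.64 m.
Argument (x−vt)/(2√(Dt)) = (313 − 272.64)/25.64 = 1.574; ½·erfc(1.574) = 0.01301.
C = 546 × 0.01301 = 7.10 mg/L.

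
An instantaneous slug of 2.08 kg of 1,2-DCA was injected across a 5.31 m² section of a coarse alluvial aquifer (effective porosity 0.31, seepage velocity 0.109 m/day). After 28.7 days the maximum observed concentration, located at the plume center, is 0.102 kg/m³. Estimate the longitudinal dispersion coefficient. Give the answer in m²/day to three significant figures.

0.426 m²/day

At the plume center C_max = M/(n_e·A·√(4πDt)), so D = M²/(4πt·(n_e·A·C_max)²).
n_e·A·C_max = 0.31 × 5.31 × 0.102 = 0.1679 kg/m.
D = 2.08²/(4π × 28.7 × 0.1679²) = 0.426 m²/day.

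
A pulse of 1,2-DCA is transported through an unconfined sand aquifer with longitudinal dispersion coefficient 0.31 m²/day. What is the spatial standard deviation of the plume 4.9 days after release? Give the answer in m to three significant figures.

Dispersive spreading gives a Gaussian with σ² = 2Dt; advection only shifts the center.
σ = √(2 × 0.31 × 4.9) = 1.74 m.

1.74 m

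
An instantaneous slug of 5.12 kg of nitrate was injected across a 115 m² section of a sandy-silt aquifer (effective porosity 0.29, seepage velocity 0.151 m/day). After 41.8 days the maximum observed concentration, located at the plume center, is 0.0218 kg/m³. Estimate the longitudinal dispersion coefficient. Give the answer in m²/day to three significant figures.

0.0944 m²/day

At the plume center C_max = M/(n_e·A·√(4πDt)), so D = M²/(4πt·(n_e·A·C_max)²).
n_e·A·C_max = 0.29 × 115 × 0.0218 = 0.7270 kg/m.
D = 5.12²/(4π × 41.8 × 0.7270²) = 0.0944 m²/day.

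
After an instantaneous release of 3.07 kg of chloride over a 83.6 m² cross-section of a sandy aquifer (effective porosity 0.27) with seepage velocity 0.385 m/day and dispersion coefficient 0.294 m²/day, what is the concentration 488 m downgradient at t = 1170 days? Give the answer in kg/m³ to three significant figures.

0.000742 kg/m³

For an instantaneous plane source, C(x,t) = M/(n_e·A·√(4πDt)) · exp(−(x−vt)²/(4Dt)), with n_e·A the pore (flow) area.
Plume center vt = 0.385 × 1170 = 450.45 m, so the well at 488 m is 37.55 m downgradient of the peak.
√(4πDt) = 65.75 m, giving peak height M/(n_e·A·√(4πDt)) = 3.07/(0.27 × 83.6 × 65.75) = 0.002069 kg/m³.
(x−vt)²/(4Dt) = (37.55)²/(4 × 0.294 × 1170) = 1.025; exp(−1.025) = 0.3588.
C = 0.002069 × 0.3588 = 0.000742 kg/m³.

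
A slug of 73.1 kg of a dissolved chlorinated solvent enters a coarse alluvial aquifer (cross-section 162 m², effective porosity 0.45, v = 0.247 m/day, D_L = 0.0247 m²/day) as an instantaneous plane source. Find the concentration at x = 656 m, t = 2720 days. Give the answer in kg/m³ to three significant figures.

0.0136 kg/m³

For an instantaneous plane source, C(x,t) = M/(n_e·A·√(4πDt)) · exp(−(x−vt)²/(4Dt)), with n_e·A the pore (flow) area.
Plume center vt = 0.247 × 2720 = 671.84 m, so the well at 656 m is 15.84 m upgradient of the peak.
√(4πDt) = 29.06 m, giving peak height M/(n_e·A·√(4πDt)) = 73.1/(0.45 × 162 × 29.06) = 0.03451 kg/m³.
(x−vt)²/(4Dt) = (-15.84)²/(4 × 0.0247 × 2720) = 0.9337; exp(−0.9337) = 0.3931.
C = 0.03451 × 0.3931 = 0.0136 kg/m³.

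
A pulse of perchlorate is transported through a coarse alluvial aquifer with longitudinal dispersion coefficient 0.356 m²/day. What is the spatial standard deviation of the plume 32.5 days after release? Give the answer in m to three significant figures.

Dispersive spreading gives a Gaussian with σ² = 2Dt; advection only shifts the center.
σ = √(2 × 0.356 × 32.5) = 4.81 m.

4.81 m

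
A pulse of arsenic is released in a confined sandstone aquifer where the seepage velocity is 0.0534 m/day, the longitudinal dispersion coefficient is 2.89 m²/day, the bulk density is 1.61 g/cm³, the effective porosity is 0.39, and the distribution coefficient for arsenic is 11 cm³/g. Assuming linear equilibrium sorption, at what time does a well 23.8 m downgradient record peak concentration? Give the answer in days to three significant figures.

Retardation factor R = 1 + ρ_b·K_d/n = 1 + 1.61 × 11/0.39 = 46.41.
Sorption retards both mechanisms: v_R = v/R = 0.001151 m/day, D_R = D/R = 0.06227 m²/day.
Peak time from v_R²t² + 2D_R t − x² = 0: t = (√(D_R² + v_R²x²) − D_R)/v_R².
√(D_R² + v_R²x²) = √(0.06227² + 0.001151² × 23.8²) = 0.06803; v_R² = 1.325e-06.
t = (0.06803 − 0.06227)/1.325e-06 = 4350 days.

4350 days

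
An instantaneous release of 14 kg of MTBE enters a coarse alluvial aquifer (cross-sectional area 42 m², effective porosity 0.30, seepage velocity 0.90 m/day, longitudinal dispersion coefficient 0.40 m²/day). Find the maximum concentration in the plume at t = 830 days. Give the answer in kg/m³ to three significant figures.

The peak of an instantaneous 1D plume sits at x = vt; there the Gaussian factor is 1 and C_max = M/(n_e·A·√(4πDt)), where n_e·A is the pore area the mass is dissolved in.
√(4πDt) = √(4π × 0.40 × 830) = 64.59 m, so C_max = 14/(0.30 × 42 × 64.59) = 0.0172 kg/m³.

0.0172 kg/m³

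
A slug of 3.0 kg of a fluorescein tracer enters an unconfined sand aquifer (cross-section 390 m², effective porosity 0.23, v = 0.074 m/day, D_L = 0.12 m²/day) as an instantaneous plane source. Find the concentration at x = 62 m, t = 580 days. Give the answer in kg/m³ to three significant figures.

For an instantaneous plane source, C(x,t) = M/(n_e·A·√(4πDt)) · exp(−(x−vt)²/(4Dt)), with n_e·A the pore (flow) area.
Plume center vt = 0.074 × 580 = 42.92 m, so the well at 62 m is 19.08 m downgradient of the peak.
√(4πDt) = 29.57 m, giving peak height M/(n_e·A·√(4πDt)) = 3.0/(0.23 × 390 × 29.57) = 0.001131 kg/m³.
(x−vt)²/(4Dt) = (19.08)²/(4 × 0.12 × 580) = 1.308; exp(−1.308) = 0.2704.
C = 0.001131 × 0.2704 = 0.000306 kg/m³.

0.000306 kg/m³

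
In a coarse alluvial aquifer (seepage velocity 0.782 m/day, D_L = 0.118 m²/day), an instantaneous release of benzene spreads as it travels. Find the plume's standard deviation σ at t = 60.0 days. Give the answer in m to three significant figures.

Dispersive spreading gives a Gaussian with σ² = 2Dt; advection only shifts the center.
σ = √(2 × 0.118 × 60.0) = 3.76 m.

3.76 m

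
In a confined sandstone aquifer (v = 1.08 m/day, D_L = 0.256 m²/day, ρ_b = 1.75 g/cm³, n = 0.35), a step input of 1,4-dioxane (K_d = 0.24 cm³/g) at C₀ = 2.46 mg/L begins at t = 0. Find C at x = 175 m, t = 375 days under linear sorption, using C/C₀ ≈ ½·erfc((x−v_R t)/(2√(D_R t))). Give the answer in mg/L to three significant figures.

Retardation factor R = 1 + ρ_b·K_d/n = 1 + 1.75 × 0.24/0.35 = 2.200.
Sorption retards both mechanisms: v_R = v/R = 0.4909 m/day, D_R = D/R = 0.1164 m²/day.
v_R·t = 0.4909 × 375 = 184.0875 m; 2√(D_R t) = 13.21 m; argument = (175 − 184.0875)/13.21 = -0.6879.
C = C₀ × ½·erfc(-0.6879) = 2.46 × 0.8347 = 2.05 mg/L.

2.05 mg/L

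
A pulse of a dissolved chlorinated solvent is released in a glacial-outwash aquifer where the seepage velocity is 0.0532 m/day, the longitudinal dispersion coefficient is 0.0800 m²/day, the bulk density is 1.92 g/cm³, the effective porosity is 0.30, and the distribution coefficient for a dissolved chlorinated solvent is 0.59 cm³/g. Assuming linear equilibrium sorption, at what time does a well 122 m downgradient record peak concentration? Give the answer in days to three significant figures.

10800 days

Retardation factor R = 1 + ρ_b·K_d/n = 1 + 1.92 × 0.59/0.30 = 4.776.
Sorption retards both mechanisms: v_R = v/R = 0.01114 m/day, D_R = D/R = 0.01675 m²/day.
Peak time from v_R²t² + 2D_R t − x² = 0: t = (√(D_R² + v_R²x²) − D_R)/v_R².
√(D_R² + v_R²x²) = √(0.01675² + 0.01114² × 122²) = 1.359; v_R² = 0.0001241.
t = (1.359 − 0.01675)/0.0001241 = 10800 days.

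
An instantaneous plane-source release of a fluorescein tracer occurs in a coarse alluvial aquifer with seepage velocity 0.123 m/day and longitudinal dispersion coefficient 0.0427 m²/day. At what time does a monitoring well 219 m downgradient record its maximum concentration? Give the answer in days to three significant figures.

For the 1D instantaneous-source solution, setting ∂C/∂t = 0 at fixed x gives v²t² + 2Dt − x² = 0, so t = (√(D² + v²x²) − D)/v².
√(D² + v²x²) = √(0.0427² + 0.123² × 219²) = 26.94; v² = 0.015129.
t = (26.94 − 0.0427)/0.015129 = 1780 days (vs. the pure-advection estimate x/v = 1780 d).

1780 days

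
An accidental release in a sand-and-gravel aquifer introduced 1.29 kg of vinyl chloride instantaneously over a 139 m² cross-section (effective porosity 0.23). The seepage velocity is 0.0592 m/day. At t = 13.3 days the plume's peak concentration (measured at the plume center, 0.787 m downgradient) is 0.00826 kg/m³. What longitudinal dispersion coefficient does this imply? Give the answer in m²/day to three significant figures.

At the plume center C_max = M/(n_e·A·√(4πDt)), so D = M²/(4πt·(n_e·A·C_max)²).
n_e·A·C_max = 0.23 × 139 × 0.00826 = 0.2641 kg/m.
D = 1.29²/(4π × 13.3 × 0.2641²) = 0.143 m²/day.

0.143 m²/day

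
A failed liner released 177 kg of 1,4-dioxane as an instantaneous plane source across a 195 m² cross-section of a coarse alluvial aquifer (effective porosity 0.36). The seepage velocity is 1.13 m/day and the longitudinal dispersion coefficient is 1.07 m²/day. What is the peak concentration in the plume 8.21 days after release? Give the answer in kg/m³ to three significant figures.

0.240 kg/m³

The peak of an instantaneous 1D plume sits at x = vt; there the Gaussian factor is 1 and C_max = M/(n_e·A·√(4πDt)), where n_e·A is the pore area the mass is dissolved in.
√(4πDt) = √(4π × 1.07 × 8.21) = 10.51 m, so C_max = 177/(0.36 × 195 × 10.51) = 0.240 kg/m³.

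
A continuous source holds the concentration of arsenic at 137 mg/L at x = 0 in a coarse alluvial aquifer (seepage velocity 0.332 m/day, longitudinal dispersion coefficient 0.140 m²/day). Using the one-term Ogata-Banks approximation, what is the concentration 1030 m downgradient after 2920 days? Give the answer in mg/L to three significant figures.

2.34 mg/L

For a continuous step input, C/C₀ ≈ ½·erfc((x−vt)/(2√(Dt))).
vt = 0.332 × 2920 = 969.44 m and 2√(Dt) = 2√(0.140 × 2920) = 40.44 m.
Argument (x−vt)/(2√(Dt)) = (1030 − 969.44)/40.44 = 1.498; ½·erfc(1.498) = 0.01707.
C = 137 × 0.01707 = 2.34 mg/L.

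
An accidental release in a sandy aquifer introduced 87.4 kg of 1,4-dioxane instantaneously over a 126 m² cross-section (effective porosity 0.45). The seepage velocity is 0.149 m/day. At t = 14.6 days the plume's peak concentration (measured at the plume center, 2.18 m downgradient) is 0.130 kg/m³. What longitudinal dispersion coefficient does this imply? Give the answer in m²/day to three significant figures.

At the plume center C_max = M/(n_e·A·√(4πDt)), so D = M²/(4πt·(n_e·A·C_max)²).
n_e·A·C_max = 0.45 × 126 × 0.130 = 7.371 kg/m.
D = 87.4²/(4π × 14.6 × 7.371²) = 0.766 m²/day.

0.766 m²/day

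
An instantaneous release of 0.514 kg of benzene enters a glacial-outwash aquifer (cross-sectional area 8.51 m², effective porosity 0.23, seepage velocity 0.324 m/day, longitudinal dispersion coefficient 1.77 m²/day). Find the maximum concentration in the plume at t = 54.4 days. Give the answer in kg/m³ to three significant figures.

The peak of an instantaneous 1D plume sits at x = vt; there the Gaussian factor is 1 and C_max = M/(n_e·A·√(4πDt)), where n_e·A is the pore area the mass is dissolved in.
√(4πDt) = √(4π × 1.77 × 54.4) = 34.78 m, so C_max = 0.514/(0.23 × 8.51 × 34.78) = 0.00755 kg/m³.

0.00755 kg/m³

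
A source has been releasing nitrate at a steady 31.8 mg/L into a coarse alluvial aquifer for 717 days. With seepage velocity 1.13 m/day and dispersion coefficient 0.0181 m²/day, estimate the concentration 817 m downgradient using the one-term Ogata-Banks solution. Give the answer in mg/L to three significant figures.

2.90 mg/L

For a continuous step input, C/C₀ ≈ ½·erfc((x−vt)/(2√(Dt))).
vt = 1.13 × 717 = 810.21 m and 2√(Dt) = 2√(0.0181 × 717) = 7.205 m.
Argument (x−vt)/(2√(Dt)) = (817 − 810.21)/7.205 = 0.9424; ½·erfc(0.9424) = 0.09131.
C = 31.8 × 0.09131 = 2.90 mg/L.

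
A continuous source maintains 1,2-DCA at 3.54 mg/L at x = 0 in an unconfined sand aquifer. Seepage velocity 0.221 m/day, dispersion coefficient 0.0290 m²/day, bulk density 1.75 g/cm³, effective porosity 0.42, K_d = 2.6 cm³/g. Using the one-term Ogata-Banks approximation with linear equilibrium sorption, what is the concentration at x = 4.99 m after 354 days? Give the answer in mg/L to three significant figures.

3.15 mg/L

Retardation factor R = 1 + ρ_b·K_d/n = 1 + 1.75 × 2.6/0.42 = 11.83.
Sorption retards both mechanisms: v_R = v/R = 0.01868 m/day, D_R = D/R = 0.002451 m²/day.
v_R·t = 0.01868 × 354 = 6.61272 m; 2√(D_R t) = 1.863 m; argument = (4.99 − 6.61272)/1.863 = -0.8710.
C = C₀ × ½·erfc(-0.8710) = 3.54 × 0.8910 = 3.15 mg/L.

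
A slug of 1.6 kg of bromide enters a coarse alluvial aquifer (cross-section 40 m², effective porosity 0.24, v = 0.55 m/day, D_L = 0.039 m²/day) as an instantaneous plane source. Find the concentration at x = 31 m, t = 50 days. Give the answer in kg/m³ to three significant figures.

For an instantaneous plane source, C(x,t) = M/(n_e·A·√(4πDt)) · exp(−(x−vt)²/(4Dt)), with n_e·A the pore (flow) area.
Plume center vt = 0.55 × 50 = 27.5 m, so the well at 31 m is 3.5 m downgradient of the peak.
√(4πDt) = 4.950 m, giving peak height M/(n_e·A·√(4πDt)) = 1.6/(0.24 × 40 × 4.950) = 0.03367 kg/m³.
(x−vt)²/(4Dt) = (3.5)²/(4 × 0.039 × 50) = 1.571; exp(−1.571) = 0.2078.
C = 0.03367 × 0.2078 = 0.00700 kg/m³.

0.00700 kg/m³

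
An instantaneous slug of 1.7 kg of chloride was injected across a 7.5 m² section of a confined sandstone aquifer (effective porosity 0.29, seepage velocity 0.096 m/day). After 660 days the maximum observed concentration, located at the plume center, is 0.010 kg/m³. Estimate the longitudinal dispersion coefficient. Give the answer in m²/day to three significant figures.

At the plume center C_max = M/(n_e·A·√(4πDt)), so D = M²/(4πt·(n_e·A·C_max)²).
n_e·A·C_max = 0.29 × 7.5 × 0.010 = 0.02175 kg/m.
D = 1.7²/(4π × 660 × 0.02175²) = 0.737 m²/day.

0.737 m²/day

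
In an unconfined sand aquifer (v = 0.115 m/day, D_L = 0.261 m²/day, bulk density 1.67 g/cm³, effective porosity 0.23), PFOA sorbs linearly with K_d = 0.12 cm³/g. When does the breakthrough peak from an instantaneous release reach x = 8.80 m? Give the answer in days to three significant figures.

Retardation factor R = 1 + ρ_b·K_d/n = 1 + 1.67 × 0.12/0.23 = 1.871.
Sorption retards both mechanisms: v_R = v/R = 0.06146 m/day, D_R = D/R = 0.1395 m²/day.
Peak time from v_R²t² + 2D_R t − x² = 0: t = (√(D_R² + v_R²x²) − D_R)/v_R².
√(D_R² + v_R²x²) = √(0.1395² + 0.06146² × 8.80²) = 0.5585; v_R² = 0.003777.
t = (0.5585 − 0.1395)/0.003777 = 111 days.

111 days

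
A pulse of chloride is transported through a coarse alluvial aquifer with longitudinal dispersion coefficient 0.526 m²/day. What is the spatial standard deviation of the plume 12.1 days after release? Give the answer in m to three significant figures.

3.57 m

Dispersive spreading gives a Gaussian with σ² = 2Dt; advection only shifts the center.
σ = √(2 × 0.526 × 12.1) = 3.57 m.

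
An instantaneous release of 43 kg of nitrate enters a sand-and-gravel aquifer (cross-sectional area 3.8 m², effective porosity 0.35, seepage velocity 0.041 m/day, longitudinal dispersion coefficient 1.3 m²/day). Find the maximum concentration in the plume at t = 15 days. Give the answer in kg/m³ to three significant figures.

2.07 kg/m³

The peak of an instantaneous 1D plume sits at x = vt; there the Gaussian factor is 1 and C_max = M/(n_e·A·√(4πDt)), where n_e·A is the pore area the mass is dissolved in.
√(4πDt) = √(4π × 1.3 × 15) = 15.65 m, so C_max = 43/(0.35 × 3.8 × 15.65) = 2.07 kg/m³.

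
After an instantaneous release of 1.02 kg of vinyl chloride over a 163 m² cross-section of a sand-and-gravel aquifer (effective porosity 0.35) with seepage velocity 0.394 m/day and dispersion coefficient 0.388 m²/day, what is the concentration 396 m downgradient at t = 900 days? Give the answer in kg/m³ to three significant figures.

For an instantaneous plane source, C(x,t) = M/(n_e·A·√(4πDt)) · exp(−(x−vt)²/(4Dt)), with n_e·A the pore (flow) area.
Plume center vt = 0.394 × 900 = 354.6 m, so the well at 396 m is 41.4 m downgradient of the peak.
√(4πDt) = 66.24 m, giving peak height M/(n_e·A·√(4πDt)) = 1.02/(0.35 × 163 × 66.24) = 0.0002699 kg/m³.
(x−vt)²/(4Dt) = (41.4)²/(4 × 0.388 × 900) = 1.227; exp(−1.227) = 0.2932.
C = 0.0002699 × 0.2932 = 7.91e-05 kg/m³.

7.91e-05 kg/m³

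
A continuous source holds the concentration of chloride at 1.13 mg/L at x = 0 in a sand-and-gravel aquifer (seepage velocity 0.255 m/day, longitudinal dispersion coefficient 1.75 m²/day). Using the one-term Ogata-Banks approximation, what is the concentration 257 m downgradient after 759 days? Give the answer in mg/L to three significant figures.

For a continuous step input, C/C₀ ≈ ½·erfc((x−vt)/(2√(Dt))).
vt = 0.255 × 759 = 193.545 m and 2√(Dt) = 2√(1.75 × 759) = 72.89 m.
Argument (x−vt)/(2√(Dt)) = (257 − 193.545)/72.89 = 0.8706; ½·erfc(0.8706) = 0.1091.
C = 1.13 × 0.1091 = 0.123 mg/L.

0.123 mg/L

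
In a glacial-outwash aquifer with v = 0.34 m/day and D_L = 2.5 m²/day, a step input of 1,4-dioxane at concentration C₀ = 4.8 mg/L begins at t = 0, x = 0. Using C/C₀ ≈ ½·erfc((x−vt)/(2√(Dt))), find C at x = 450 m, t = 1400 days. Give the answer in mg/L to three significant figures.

2.99 mg/L

For a continuous step input, C/C₀ ≈ ½·erfc((x−vt)/(2√(Dt))).
vt = 0.34 × 1400 = 476 m and 2√(Dt) = 2√(2.5 × 1400) = 118.3 m.
Argument (x−vt)/(2√(Dt)) = (450 − 476)/118.3 = -0.2198; ½·erfc(-0.2198) = 0.6220.
C = 4.8 × 0.6220 = 2.99 mg/L.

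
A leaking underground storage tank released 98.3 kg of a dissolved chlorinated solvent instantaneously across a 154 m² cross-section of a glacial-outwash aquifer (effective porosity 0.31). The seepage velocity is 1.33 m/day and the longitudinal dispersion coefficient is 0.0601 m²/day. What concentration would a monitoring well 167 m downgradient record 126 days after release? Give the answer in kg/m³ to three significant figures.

0.209 kg/m³

For an instantaneous plane source, C(x,t) = M/(n_e·A·√(4πDt)) · exp(−(x−vt)²/(4Dt)), with n_e·A the pore (flow) area.
Plume center vt = 1.33 × 126 = 167.58 m, so the well at 167 m is 0.58 m upgradient of the peak.
√(4πDt) = 9.755 m, giving peak height M/(n_e·A·√(4πDt)) = 98.3/(0.31 × 154 × 9.755) = 0.2111 kg/m³.
(x−vt)²/(4Dt) = (-0.58)²/(4 × 0.0601 × 126) = 0.01111; exp(−0.01111) = 0.9890.
C = 0.2111 × 0.9890 = 0.209 kg/m³.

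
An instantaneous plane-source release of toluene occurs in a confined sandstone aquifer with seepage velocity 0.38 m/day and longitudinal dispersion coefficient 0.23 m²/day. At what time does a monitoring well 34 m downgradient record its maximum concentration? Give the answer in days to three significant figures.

For the 1D instantaneous-source solution, setting ∂C/∂t = 0 at fixed x gives v²t² + 2Dt − x² = 0, so t = (√(D² + v²x²) − D)/v².
√(D² + v²x²) = √(0.23² + 0.38² × 34²) = 12.92; v² = 0.1444.
t = (12.92 − 0.23)/0.1444 = 87.9 days (vs. the pure-advection estimate x/v = 89.5 d).

87.9 days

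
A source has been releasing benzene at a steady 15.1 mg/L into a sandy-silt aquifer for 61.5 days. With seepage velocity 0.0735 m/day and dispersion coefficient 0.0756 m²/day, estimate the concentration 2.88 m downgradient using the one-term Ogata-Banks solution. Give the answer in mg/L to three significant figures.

10.6 mg/L

For a continuous step input, C/C₀ ≈ ½·erfc((x−vt)/(2√(Dt))).
vt = 0.0735 × 61.5 = 4.52025 m and 2√(Dt) = 2√(0.0756 × 61.5) = 4.312 m.
Argument (x−vt)/(2√(Dt)) = (2.88 − 4.52025)/4.312 = -0.3804; ½·erfc(-0.3804) = 0.7047.
C = 15.1 × 0.7047 = 10.6 mg/L.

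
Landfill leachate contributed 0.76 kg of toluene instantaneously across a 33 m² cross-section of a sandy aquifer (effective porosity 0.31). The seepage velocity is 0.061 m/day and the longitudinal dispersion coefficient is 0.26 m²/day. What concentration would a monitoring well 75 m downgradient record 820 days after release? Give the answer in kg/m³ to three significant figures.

0.000690 kg/m³

For an instantaneous plane source, C(x,t) = M/(n_e·A·√(4πDt)) · exp(−(x−vt)²/(4Dt)), with n_e·A the pore (flow) area.
Plume center vt = 0.061 × 820 = 50.02 m, so the well at 75 m is 24.98 m downgradient of the peak.
√(4πDt) = 51.76 m, giving peak height M/(n_e·A·√(4πDt)) = 0.76/(0.31 × 33 × 51.76) = 0.001435 kg/m³.
(x−vt)²/(4Dt) = (24.98)²/(4 × 0.26 × 820) = 0.7317; exp(−0.7317) = 0.4811.
C = 0.001435 × 0.4811 = 0.000690 kg/m³.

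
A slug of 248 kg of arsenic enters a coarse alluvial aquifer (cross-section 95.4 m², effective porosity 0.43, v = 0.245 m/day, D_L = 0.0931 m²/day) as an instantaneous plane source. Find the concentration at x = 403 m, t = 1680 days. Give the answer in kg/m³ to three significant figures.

For an instantaneous plane source, C(x,t) = M/(n_e·A·√(4πDt)) · exp(−(x−vt)²/(4Dt)), with n_e·A the pore (flow) area.
Plume center vt = 0.245 × 1680 = 411.6 m, so the well at 403 m is 8.6 m upgradient of the peak.
√(4πDt) = 44.33 m, giving peak height M/(n_e·A·√(4πDt)) = 248/(0.43 × 95.4 × 44.33) = 0.1364 kg/m³.
(x−vt)²/(4Dt) = (-8.6)²/(4 × 0.0931 × 1680) = 0.1182; exp(−0.1182) = 0.8885.
C = 0.1364 × 0.8885 = 0.121 kg/m³.

0.121 kg/m³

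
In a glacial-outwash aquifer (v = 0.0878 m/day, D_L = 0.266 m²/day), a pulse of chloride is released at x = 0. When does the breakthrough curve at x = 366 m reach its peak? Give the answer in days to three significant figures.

For the 1D instantaneous-source solution, setting ∂C/∂t = 0 at fixed x gives v²t² + 2Dt − x² = 0, so t = (√(D² + v²x²) − D)/v².
√(D² + v²x²) = √(0.266² + 0.0878² × 366²) = 32.14; v² = 0.00770884.
t = (32.14 − 0.266)/0.00770884 = 4130 days (vs. the pure-advection estimate x/v = 4170 d).

4130 days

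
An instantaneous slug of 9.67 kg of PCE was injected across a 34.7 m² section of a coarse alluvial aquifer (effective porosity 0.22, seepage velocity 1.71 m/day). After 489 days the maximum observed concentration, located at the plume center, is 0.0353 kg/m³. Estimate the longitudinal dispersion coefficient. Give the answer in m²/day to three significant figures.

At the plume center C_max = M/(n_e·A·√(4πDt)), so D = M²/(4πt·(n_e·A·C_max)²).
n_e·A·C_max = 0.22 × 34.7 × 0.0353 = 0.2695 kg/m.
D = 9.67²/(4π × 489 × 0.2695²) = 0.210 m²/day.

0.210 m²/day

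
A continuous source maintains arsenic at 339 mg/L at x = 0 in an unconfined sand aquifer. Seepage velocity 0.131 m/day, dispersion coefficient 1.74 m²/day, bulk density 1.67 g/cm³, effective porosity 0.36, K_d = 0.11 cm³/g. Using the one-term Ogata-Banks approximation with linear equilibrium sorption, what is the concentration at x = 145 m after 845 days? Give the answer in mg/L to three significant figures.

Retardation factor R = 1 + ρ_b·K_d/n = 1 + 1.67 × 0.11/0.36 = 1.510.
Sorption retards both mechanisms: v_R = v/R = 0.08675 m/day, D_R = D/R = 1.152 m²/day.
v_R·t = 0.08675 × 845 = 73.30375 m; 2√(D_R t) = 62.40 m; argument = (145 − 73.30375)/62.40 = 1.149.
C = C₀ × ½·erfc(1.149) = 339 × 0.05209 = 17.7 mg/L.

17.7 mg/L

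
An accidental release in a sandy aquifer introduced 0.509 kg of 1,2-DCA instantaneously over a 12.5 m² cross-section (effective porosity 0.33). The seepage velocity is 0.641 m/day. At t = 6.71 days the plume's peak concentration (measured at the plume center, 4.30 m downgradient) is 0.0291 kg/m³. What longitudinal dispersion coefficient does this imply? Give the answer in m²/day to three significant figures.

0.213 m²/day

At the plume center C_max = M/(n_e·A·√(4πDt)), so D = M²/(4πt·(n_e·A·C_max)²).
n_e·A·C_max = 0.33 × 12.5 × 0.0291 = 0.1200 kg/m.
D = 0.509²/(4π × 6.71 × 0.1200²) = 0.213 m²/day.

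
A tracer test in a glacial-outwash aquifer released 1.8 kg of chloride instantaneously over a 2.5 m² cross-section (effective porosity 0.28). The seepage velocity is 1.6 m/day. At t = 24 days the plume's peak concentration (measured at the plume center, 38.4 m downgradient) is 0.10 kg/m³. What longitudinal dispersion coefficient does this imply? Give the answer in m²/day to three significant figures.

2.19 m²/day

At the plume center C_max = M/(n_e·A·√(4πDt)), so D = M²/(4πt·(n_e·A·C_max)²).
n_e·A·C_max = 0.28 × 2.5 × 0.10 = 0.07000 kg/m.
D = 1.8²/(4π × 24 × 0.07000²) = 2.19 m²/day.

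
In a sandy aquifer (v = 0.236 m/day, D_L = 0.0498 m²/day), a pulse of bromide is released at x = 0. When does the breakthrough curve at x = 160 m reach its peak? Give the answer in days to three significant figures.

677 days

For the 1D instantaneous-source solution, setting ∂C/∂t = 0 at fixed x gives v²t² + 2Dt − x² = 0, so t = (√(D² + v²x²) − D)/v².
√(D² + v²x²) = √(0.0498² + 0.236² × 160²) = 37.76; v² = 0.055696.
t = (37.76 − 0.0498)/0.055696 = 677 days (vs. the pure-advection estimate x/v = 678 d).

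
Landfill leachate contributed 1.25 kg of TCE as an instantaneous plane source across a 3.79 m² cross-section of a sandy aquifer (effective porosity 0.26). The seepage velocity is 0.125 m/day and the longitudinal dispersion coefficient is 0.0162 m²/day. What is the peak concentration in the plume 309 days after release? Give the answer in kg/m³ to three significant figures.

0.160 kg/m³

The peak of an instantaneous 1D plume sits at x = vt; there the Gaussian factor is 1 and C_max = M/(n_e·A·√(4πDt)), where n_e·A is the pore area the mass is dissolved in.
√(4πDt) = √(4π × 0.0162 × 309) = 7.931 m, so C_max = 1.25/(0.26 × 3.79 × 7.931) = 0.160 kg/m³.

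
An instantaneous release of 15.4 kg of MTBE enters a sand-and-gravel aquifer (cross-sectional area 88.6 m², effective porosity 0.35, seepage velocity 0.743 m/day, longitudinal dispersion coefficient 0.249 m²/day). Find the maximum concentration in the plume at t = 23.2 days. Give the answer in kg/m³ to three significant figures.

The peak of an instantaneous 1D plume sits at x = vt; there the Gaussian factor is 1 and C_max = M/(n_e·A·√(4πDt)), where n_e·A is the pore area the mass is dissolved in.
√(4πDt) = √(4π × 0.249 × 23.2) = 8.520 m, so C_max = 15.4/(0.35 × 88.6 × 8.520) = 0.0583 kg/m³.

0.0583 kg/m³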